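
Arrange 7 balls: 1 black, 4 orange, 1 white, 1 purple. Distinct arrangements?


7!/(1!×4!×1!×1!) = 210

210


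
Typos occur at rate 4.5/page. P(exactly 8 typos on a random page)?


Poisson(λ=4.5): P(X=8) = e^(-λ)×λ^k/k!
= e^(-4.5) × 4.5^8 / 8!
≈ 0.01110899654 × 168151.253906 / 40320 ≈ 0.046329

P(X=8) ≈ 0.046329 ≈ 4.63%


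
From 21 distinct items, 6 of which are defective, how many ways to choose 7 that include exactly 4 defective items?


Choose 4 of the 6 defective items and 3 of the other 15 items:
C(6,4)×C(15,3) = 15×455 = 6825

6825


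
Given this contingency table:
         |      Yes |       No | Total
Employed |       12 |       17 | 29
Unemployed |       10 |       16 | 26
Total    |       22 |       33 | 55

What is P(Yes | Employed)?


P(Yes | Employed) = 12/(12+17) = 12/29

P(Yes|Employed) = 12/29 ≈ 41.38%


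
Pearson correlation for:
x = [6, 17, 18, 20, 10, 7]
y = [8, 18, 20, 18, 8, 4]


n=6, Σx=78, Σy=76, Σxy=1182, Σx²=1198, Σy²=1192
r = (6×1182 - 78×76)/√((6×1198 - 78²)(6×1192 - 76²))
= 1164/√(1104×1376) = 1164/√1519104 ≈ 1164/1232.5194 ≈ 0.9444

r ≈ 0.9444


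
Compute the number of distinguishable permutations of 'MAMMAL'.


Letters: 6, freq: {'M': 3, 'A': 2, 'L': 1}
6!/(3!×2!×1!) = 720/12 = 60

60


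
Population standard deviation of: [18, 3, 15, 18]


Mean = 54/4 = 27/2
  (18-27/2)²=81/4
  (3-27/2)²=441/4
  (15-27/2)²=9/4
  (18-27/2)²=81/4
Σ(x-μ)² = 153
σ² = 153/4

σ = √(153/4) ≈ 6.1847


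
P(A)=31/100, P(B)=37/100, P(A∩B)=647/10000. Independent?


P(A)×P(B) = 1147/10000
P(A∩B) = 647/10000
Not equal → NOT independent

No, not independent


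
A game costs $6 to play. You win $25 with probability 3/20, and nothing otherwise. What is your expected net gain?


E[gain] = (25-6)×3/20 + (-6)×17/20
= 57/20 - 51/10 = -9/4

Expected net gain = $-9/4 ≈ $-2.25


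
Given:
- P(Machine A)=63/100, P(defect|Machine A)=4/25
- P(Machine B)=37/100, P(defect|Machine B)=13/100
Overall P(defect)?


P(B) = Σ P(B|Aᵢ)×P(Aᵢ)
  4/25×63/100 = 63/625
  13/100×37/100 = 481/10000
Sum = 1489/10000

P(defect) = 1489/10000 ≈ 14.89%


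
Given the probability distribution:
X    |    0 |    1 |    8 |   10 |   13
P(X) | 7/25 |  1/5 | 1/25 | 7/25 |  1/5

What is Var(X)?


E[X] = 148/25
E[X²] = 1614/25
Var(X) = E[X²] - (E[X])² = 1614/25 - 21904/625 = 18446/625

Var(X) = 18446/625 ≈ 29.5136


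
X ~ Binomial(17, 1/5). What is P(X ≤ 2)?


P(X ≤ 2) = Σ P(X=i) for i=0..2
P(X=0) = 17179869184/762939453125
P(X=1) = 73014444032/762939453125
P(X=2) = 146028888064/762939453125
Sum = 47244640256/152587890625

P(X ≤ 2) = 47244640256/152587890625 ≈ 30.96%


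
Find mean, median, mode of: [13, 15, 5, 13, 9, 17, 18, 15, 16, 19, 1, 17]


Sorted: [1, 5, 9, 13, 13, 15, 15, 16, 17, 17, 18, 19]
Mean = 158/12 = 79/6
Median = 15
Freq: {13: 2, 15: 2, 5: 1, 9: 1, 17: 2, 18: 1, 16: 1, 19: 1, 1: 1}
Mode: [13, 15, 17]

Mean=79/6, Median=15, Mode=[13, 15, 17]


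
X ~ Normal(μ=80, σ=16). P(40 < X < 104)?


z₁=(40-80)/16=-2.5, z₂=(104-80)/16=1.5
P = Φ(1.5) - Φ(-2.5) = 0.933193 - 0.006210 = 0.926983 ≈ 0.9270

P(40 < X < 104) ≈ 0.9270


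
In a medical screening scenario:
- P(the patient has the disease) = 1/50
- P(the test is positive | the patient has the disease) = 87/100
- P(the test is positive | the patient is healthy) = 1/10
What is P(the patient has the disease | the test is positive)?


Using Bayes' theorem:
P(A|B) = P(B|A)·P(A) / P(B)

P(the test is positive) = 87/100 × 1/50 + 1/10 × 49/50
= 87/5000 + 49/500 = 577/5000

P(the patient has the disease|the test is positive) = (87/5000) / (577/5000) = 87/577

P(the patient has the disease|the test is positive) = 87/577 ≈ 15.08%


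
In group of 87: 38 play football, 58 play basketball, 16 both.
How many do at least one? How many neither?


|A∪B| = 38+58-16 = 80
Neither = 87-80 = 7

At least one: 80; Neither: 7


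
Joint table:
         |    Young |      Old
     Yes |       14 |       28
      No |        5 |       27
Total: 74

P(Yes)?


P(Yes) = (14+28)/74 = 42/74 = 21/37

P(Yes) = 21/37 ≈ 56.76%


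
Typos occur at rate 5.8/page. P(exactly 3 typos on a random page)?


Poisson(λ=5.8): P(X=3) = e^(-λ)×λ^k/k!
= e^(-5.8) × 5.8^3 / 3!
≈ 0.003027554745 × 195.112 / 6 ≈ 0.098452

P(X=3) ≈ 0.098452 ≈ 9.85%


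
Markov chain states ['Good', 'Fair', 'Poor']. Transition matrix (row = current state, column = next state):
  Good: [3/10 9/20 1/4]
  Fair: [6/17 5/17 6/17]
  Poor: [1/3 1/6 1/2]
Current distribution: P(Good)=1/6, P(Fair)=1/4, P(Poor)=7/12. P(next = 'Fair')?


P(next=Fair) = Σᵢ P(now=i)×P(i→Fair)
= 1/6×9/20 + 1/4×5/17 + 7/12×1/6
= 3/40 + 5/68 + 7/72 = 188/765

P = 188/765 ≈ 0.2458


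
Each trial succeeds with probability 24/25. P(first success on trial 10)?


Geometric: P(X=10) = (1-p)^(k-1)×p = (1/25)^9×24/25 = 24/95367431640625

P(X=10) = 24/95367431640625 ≈ 0.00%


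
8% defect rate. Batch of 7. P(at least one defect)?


P(all good) = (23/25)^7 = 3404825447/6103515625
P(≥1 defect) = 2698690178/6103515625

P = 2698690178/6103515625 ≈ 44.22%


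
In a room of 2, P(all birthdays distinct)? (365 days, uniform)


P(all different) = Π(365-i)/365 for i=0..1
= (365/365)×(364/365)×...×(364/365)
= 0.997260

P ≈ 0.9973 ≈ 99.73%


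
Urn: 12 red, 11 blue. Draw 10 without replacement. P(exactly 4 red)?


Hypergeometric: C(12,4)×C(11,6)/C(23,10)
= 495×462/1144066 = 1485/7429

P(X=4) = 1485/7429 ≈ 19.99%


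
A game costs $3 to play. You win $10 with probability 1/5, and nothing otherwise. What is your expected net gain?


E[gain] = (10-3)×1/5 + (-3)×4/5
= 7/5 - 12/5 = -1

Expected net gain = $-1 ≈ $-1.00


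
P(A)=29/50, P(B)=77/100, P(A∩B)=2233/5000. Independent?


P(A)×P(B) = 2233/5000
P(A∩B) = 2233/5000
Equal ✓ → Independent

Yes, independent


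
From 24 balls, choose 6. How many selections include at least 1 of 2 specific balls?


Complement: C(24,6) - C(22,6) = 134596 - 74613 = 59983

59983


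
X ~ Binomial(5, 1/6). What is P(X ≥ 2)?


P(X ≥ 2) = Σ P(X=i) for i=2..5
P(X=2) = 625/3888
P(X=3) = 125/3888
P(X=4) = 25/7776
P(X=5) = 1/7776
Sum = 763/3888

P(X ≥ 2) = 763/3888 ≈ 19.62%


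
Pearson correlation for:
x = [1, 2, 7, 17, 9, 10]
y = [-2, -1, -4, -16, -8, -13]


n=6, Σx=46, Σy=-44, Σxy=-506, Σx²=524, Σy²=510
r = (6×(-506) - 46×(-44))/√((6×524 - 46²)(6×510 - (-44)²))
= -1012/√(1028×1124) = -1012/√1155472 ≈ -1012/1074.9288 ≈ -0.9415

r ≈ -0.9415


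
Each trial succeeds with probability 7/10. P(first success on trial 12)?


Geometric: P(X=12) = (1-p)^(k-1)×p = (3/10)^11×7/10 = 1240029/1000000000000

P(X=12) = 1240029/1000000000000 ≈ 0.00%


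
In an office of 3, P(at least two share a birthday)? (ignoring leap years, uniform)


P(all different) = Π(365-i)/365 for i=0..2
= 0.991796
P(match) = 1 - 0.991796 = 0.008204

P ≈ 0.0082 ≈ 0.82%


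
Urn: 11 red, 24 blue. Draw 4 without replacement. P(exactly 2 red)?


Hypergeometric: C(11,2)×C(24,2)/C(35,4)
= 55×276/52360 = 69/238

P(X=2) = 69/238 ≈ 28.99%


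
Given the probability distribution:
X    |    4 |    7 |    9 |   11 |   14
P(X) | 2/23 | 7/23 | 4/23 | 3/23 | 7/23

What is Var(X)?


E[X] = 224/23
E[X²] = 2434/23
Var(X) = E[X²] - (E[X])² = 2434/23 - 50176/529 = 5806/529

Var(X) = 5806/529 ≈ 10.9754


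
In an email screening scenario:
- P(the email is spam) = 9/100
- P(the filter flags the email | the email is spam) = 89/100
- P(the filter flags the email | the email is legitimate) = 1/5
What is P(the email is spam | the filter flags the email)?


Using Bayes' theorem:
P(A|B) = P(B|A)·P(A) / P(B)

P(the filter flags the email) = 89/100 × 9/100 + 1/5 × 91/100
= 801/10000 + 91/500 = 2621/10000

P(the email is spam|the filter flags the email) = (801/10000) / (2621/10000) = 801/2621

P(the email is spam|the filter flags the email) = 801/2621 ≈ 30.56%


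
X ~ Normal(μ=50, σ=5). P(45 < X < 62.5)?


z₁=(45-50)/5=-1.0, z₂=(62.5-50)/5=2.5
P = Φ(2.5) - Φ(-1.0) = 0.993790 - 0.158655 = 0.835135 ≈ 0.8351

P(45 < X < 62.5) ≈ 0.8351


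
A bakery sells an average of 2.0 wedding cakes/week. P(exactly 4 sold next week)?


Poisson(λ=2.0): P(X=4) = e^(-λ)×λ^k/k!
= e^(-2.0) × 2.0^4 / 4!
≈ 0.1353352832 × 16 / 24 ≈ 0.090224

P(X=4) ≈ 0.090224 ≈ 9.02%


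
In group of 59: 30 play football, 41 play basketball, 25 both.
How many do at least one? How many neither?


|A∪B| = 30+41-25 = 46
Neither = 59-46 = 13

At least one: 46; Neither: 13


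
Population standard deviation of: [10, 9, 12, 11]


Mean = 42/4 = 21/2
  (10-21/2)²=1/4
  (9-21/2)²=9/4
  (12-21/2)²=9/4
  (11-21/2)²=1/4
Σ(x-μ)² = 5
σ² = 5/4

σ = √(5/4) ≈ 1.1180


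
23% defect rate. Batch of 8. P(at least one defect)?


P(all good) = (77/100)^8 = 1235736291547681/10000000000000000
P(≥1 defect) = 8764263708452319/10000000000000000

P = 8764263708452319/10000000000000000 ≈ 87.64%


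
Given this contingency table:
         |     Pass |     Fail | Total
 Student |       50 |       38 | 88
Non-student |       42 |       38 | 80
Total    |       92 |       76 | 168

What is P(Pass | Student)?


P(Pass | Student) = 50/(50+38) = 50/88 = 25/44

P(Pass|Student) = 25/44 ≈ 56.82%


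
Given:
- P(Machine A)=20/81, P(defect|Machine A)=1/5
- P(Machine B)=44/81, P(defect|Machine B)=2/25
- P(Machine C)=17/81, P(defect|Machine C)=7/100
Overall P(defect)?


P(B) = Σ P(B|Aᵢ)×P(Aᵢ)
  1/5×20/81 = 4/81
  2/25×44/81 = 88/2025
  7/100×17/81 = 119/8100
Sum = 871/8100

P(defect) = 871/8100 ≈ 10.75%


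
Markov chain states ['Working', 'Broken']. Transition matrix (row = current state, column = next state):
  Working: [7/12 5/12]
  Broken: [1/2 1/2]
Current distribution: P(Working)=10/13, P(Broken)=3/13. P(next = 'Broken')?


P(next=Broken) = Σᵢ P(now=i)×P(i→Broken)
= 10/13×5/12 + 3/13×1/2
= 25/78 + 3/26 = 17/39

P = 17/39 ≈ 0.4359


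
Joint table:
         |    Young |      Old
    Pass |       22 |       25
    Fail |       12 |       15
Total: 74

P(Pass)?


P(Pass) = (22+25)/74 = 47/74

P(Pass) = 47/74 ≈ 63.51%


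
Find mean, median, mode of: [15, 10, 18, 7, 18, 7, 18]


Sorted: [7, 7, 10, 15, 18, 18, 18]
Mean = 93/7
Median = 15
Freq: {15: 1, 10: 1, 18: 3, 7: 2}
Mode: [18]

Mean=93/7, Median=15, Mode=18


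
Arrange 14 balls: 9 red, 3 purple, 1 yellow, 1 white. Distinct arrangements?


14!/(9!×3!×1!×1!) = 40040

40040


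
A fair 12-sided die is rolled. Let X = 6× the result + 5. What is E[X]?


E[die] = (1+12)/2 = 13/2
E[X] = 6×13/2 + 5 = 44

E[X] = 44


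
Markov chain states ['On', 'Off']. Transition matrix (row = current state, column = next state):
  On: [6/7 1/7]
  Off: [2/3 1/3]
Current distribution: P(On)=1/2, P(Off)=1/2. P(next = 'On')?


P(next=On) = Σᵢ P(now=i)×P(i→On)
= 1/2×6/7 + 1/2×2/3
= 3/7 + 1/3 = 16/21

P = 16/21 ≈ 0.7619


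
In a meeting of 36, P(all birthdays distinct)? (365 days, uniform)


P(all different) = Π(365-i)/365 for i=0..35
= (365/365)×(364/365)×...×(330/365)
= 0.167818

P ≈ 0.1678 ≈ 16.78%


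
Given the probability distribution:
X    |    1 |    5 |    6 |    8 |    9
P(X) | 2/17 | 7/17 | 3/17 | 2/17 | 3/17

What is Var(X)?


E[X] = 98/17
E[X²] = 656/17
Var(X) = E[X²] - (E[X])² = 656/17 - 9604/289 = 1548/289

Var(X) = 1548/289 ≈ 5.3564


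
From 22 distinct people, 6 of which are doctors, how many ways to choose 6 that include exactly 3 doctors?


Choose 3 of the 6 doctors and 3 of the other 16 people:
C(6,3)×C(16,3) = 20×560 = 11200

11200


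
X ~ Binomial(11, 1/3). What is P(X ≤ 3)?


P(X ≤ 3) = Σ P(X=i) for i=0..3
P(X=0) = 2048/177147
P(X=1) = 11264/177147
P(X=2) = 28160/177147
P(X=3) = 14080/59049
Sum = 27904/59049

P(X ≤ 3) = 27904/59049 ≈ 47.26%


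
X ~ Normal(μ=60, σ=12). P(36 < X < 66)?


z₁=(36-60)/12=-2.0, z₂=(66-60)/12=0.5
P = Φ(0.5) - Φ(-2.0) = 0.691462 - 0.022750 = 0.668712 ≈ 0.6687

P(36 < X < 66) ≈ 0.6687


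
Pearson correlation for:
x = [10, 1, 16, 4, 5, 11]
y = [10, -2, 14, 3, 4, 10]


n=6, Σx=47, Σy=39, Σxy=464, Σx²=519, Σy²=425
r = (6×464 - 47×39)/√((6×519 - 47²)(6×425 - 39²))
= 951/√(905×1029) = 951/√931245 ≈ 951/965.0104 ≈ 0.9855

r ≈ 0.9855


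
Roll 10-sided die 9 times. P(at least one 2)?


P(no 2)^9 = (9/10)^9 = 387420489/1000000000
P(≥1) = 1 - 387420489/1000000000 = 612579511/1000000000

P = 612579511/1000000000 ≈ 61.26%


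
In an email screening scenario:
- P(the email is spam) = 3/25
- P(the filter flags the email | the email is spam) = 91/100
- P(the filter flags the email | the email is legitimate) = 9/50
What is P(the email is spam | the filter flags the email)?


Using Bayes' theorem:
P(A|B) = P(B|A)·P(A) / P(B)

P(the filter flags the email) = 91/100 × 3/25 + 9/50 × 22/25
= 273/2500 + 99/625 = 669/2500

P(the email is spam|the filter flags the email) = (273/2500) / (669/2500) = 91/223

P(the email is spam|the filter flags the email) = 91/223 ≈ 40.81%


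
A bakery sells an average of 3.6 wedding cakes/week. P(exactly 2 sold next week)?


Poisson(λ=3.6): P(X=2) = e^(-λ)×λ^k/k!
= e^(-3.6) × 3.6^2 / 2!
≈ 0.02732372245 × 12.96 / 2 ≈ 0.177058

P(X=2) ≈ 0.177058 ≈ 17.71%


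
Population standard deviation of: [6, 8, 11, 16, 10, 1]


Mean = 52/6 = 26/3
  (6-26/3)²=64/9
  (8-26/3)²=4/9
  (11-26/3)²=49/9
  (16-26/3)²=484/9
  (10-26/3)²=16/9
  (1-26/3)²=529/9
Σ(x-μ)² = 382/3
σ² = (382/3)/6 = 191/9

σ = √(191/9) ≈ 4.6068


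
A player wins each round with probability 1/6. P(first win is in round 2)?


Geometric: P(X=2) = (1-p)^(k-1)×p = (5/6)^1×1/6 = 5/36

P(X=2) = 5/36 ≈ 13.89%


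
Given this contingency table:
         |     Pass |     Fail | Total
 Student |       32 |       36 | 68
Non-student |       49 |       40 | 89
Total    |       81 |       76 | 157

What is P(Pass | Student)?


P(Pass | Student) = 32/(32+36) = 32/68 = 8/17

P(Pass|Student) = 8/17 ≈ 47.06%


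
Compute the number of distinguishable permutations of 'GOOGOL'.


Letters: 6, freq: {'G': 2, 'O': 3, 'L': 1}
6!/(2!×3!×1!) = 720/12 = 60

60


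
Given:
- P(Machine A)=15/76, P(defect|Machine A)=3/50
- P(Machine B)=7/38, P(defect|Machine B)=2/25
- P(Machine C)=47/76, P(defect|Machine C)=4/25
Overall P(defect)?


P(B) = Σ P(B|Aᵢ)×P(Aᵢ)
  3/50×15/76 = 9/760
  2/25×7/38 = 7/475
  4/25×47/76 = 47/475
Sum = 477/3800

P(defect) = 477/3800 ≈ 12.55%


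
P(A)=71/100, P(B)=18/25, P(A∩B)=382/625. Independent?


P(A)×P(B) = 639/1250
P(A∩B) = 382/625
Not equal → NOT independent

No, not independent


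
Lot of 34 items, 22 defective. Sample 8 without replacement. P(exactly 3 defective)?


Hypergeometric: C(22,3)×C(12,5)/C(34,8)
= 1540×792/18156204 = 3080/45849

P(X=3) = 3080/45849 ≈ 6.72%


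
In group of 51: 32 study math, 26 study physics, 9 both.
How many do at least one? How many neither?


|A∪B| = 32+26-9 = 49
Neither = 51-49 = 2

At least one: 49; Neither: 2


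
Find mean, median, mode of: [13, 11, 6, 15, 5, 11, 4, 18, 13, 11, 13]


Sorted: [4, 5, 6, 11, 11, 11, 13, 13, 13, 15, 18]
Mean = 120/11
Median = 11
Freq: {13: 3, 11: 3, 6: 1, 15: 1, 5: 1, 4: 1, 18: 1}
Mode: [11, 13]

Mean=120/11, Median=11, Mode=[11, 13]


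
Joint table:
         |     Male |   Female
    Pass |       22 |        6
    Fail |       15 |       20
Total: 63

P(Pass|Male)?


P(Pass|Male) = 22/(22+15) = 22/37

P = 22/37 ≈ 59.46%


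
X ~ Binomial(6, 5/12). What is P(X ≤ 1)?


P(X ≤ 1) = Σ P(X=i) for i=0..1
P(X=0) = 117649/2985984
P(X=1) = 84035/497664
Sum = 621859/2985984

P(X ≤ 1) = 621859/2985984 ≈ 20.83%


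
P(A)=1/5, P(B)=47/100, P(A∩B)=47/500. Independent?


P(A)×P(B) = 47/500
P(A∩B) = 47/500
Equal ✓ → Independent

Yes, independent


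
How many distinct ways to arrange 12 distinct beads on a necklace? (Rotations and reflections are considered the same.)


Free circular arrangements: rotations and reflections both identified.
(n-1)!/2 = 11!/2 = 39916800/2 = 19958400

19958400


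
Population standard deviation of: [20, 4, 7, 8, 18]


Mean = 57/5
  (20-57/5)²=1849/25
  (4-57/5)²=1369/25
  (7-57/5)²=484/25
  (8-57/5)²=289/25
  (18-57/5)²=1089/25
Σ(x-μ)² = 1016/5
σ² = (1016/5)/5 = 1016/25

σ = √(1016/25) ≈ 6.3750


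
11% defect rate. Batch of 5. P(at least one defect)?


P(all good) = (89/100)^5 = 5584059449/10000000000
P(≥1 defect) = 4415940551/10000000000

P = 4415940551/10000000000 ≈ 44.16%


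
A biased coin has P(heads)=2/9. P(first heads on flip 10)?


Geometric: P(X=10) = (1-p)^(k-1)×p = (7/9)^9×2/9 = 80707214/3486784401

P(X=10) = 80707214/3486784401 ≈ 2.31%


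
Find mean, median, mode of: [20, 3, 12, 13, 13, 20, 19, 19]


Sorted: [3, 12, 13, 13, 19, 19, 20, 20]
Mean = 119/8
Median = 16
Freq: {20: 2, 3: 1, 12: 1, 13: 2, 19: 2}
Mode: [13, 19, 20]

Mean=119/8, Median=16, Mode=[13, 19, 20]


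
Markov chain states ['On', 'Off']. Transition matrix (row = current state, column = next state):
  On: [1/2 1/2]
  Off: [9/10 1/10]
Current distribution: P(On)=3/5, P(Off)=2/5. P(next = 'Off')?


P(next=Off) = Σᵢ P(now=i)×P(i→Off)
= 3/5×1/2 + 2/5×1/10
= 3/10 + 1/25 = 17/50

P = 17/50 ≈ 0.3400


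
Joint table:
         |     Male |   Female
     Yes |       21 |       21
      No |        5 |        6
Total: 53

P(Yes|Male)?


P(Yes|Male) = 21/(21+5) = 21/26

P = 21/26 ≈ 80.77%


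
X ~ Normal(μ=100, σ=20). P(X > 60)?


z = (60-100)/20 = -2.0
P(X > 60) = 1 - P(Z ≤ -2.0) = 1 - 0.0228 = 0.9772

P(X > 60) ≈ 0.9772


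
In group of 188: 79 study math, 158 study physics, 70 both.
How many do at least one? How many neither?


|A∪B| = 79+158-70 = 167
Neither = 188-167 = 21

At least one: 167; Neither: 21


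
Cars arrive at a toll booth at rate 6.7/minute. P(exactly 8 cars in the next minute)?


Poisson(λ=6.7): P(X=8) = e^(-λ)×λ^k/k!
= e^(-6.7) × 6.7^8 / 8!
≈ 0.001230911903 × 4060676.77557 / 40320 ≈ 0.123967

P(X=8) ≈ 0.123967 ≈ 12.40%


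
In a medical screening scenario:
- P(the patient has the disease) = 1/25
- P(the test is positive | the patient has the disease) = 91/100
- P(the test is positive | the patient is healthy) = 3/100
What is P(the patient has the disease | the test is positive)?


Using Bayes' theorem:
P(A|B) = P(B|A)·P(A) / P(B)

P(the test is positive) = 91/100 × 1/25 + 3/100 × 24/25
= 91/2500 + 18/625 = 163/2500

P(the patient has the disease|the test is positive) = (91/2500) / (163/2500) = 91/163

P(the patient has the disease|the test is positive) = 91/163 ≈ 55.83%


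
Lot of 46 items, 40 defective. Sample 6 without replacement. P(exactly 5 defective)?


Hypergeometric: C(40,5)×C(6,1)/C(46,6)
= 658008×6/9366819 = 1316016/3122273

P(X=5) = 1316016/3122273 ≈ 42.15%


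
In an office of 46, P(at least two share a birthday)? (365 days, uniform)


P(all different) = Π(365-i)/365 for i=0..45
= 0.051747
P(match) = 1 - 0.051747 = 0.948253

P ≈ 0.9483 ≈ 94.83%


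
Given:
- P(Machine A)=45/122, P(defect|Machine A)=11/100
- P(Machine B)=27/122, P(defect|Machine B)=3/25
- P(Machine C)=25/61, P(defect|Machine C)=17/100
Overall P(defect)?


P(B) = Σ P(B|Aᵢ)×P(Aᵢ)
  11/100×45/122 = 99/2440
  3/25×27/122 = 81/3050
  17/100×25/61 = 17/244
Sum = 1669/12200

P(defect) = 1669/12200 ≈ 13.68%


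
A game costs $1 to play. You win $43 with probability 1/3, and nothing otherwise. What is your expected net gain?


E[gain] = (43-1)×1/3 + (-1)×2/3
= 14 - 2/3 = 40/3

Expected net gain = $40/3 ≈ $13.33


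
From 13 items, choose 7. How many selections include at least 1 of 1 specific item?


Complement: C(13,7) - C(12,7) = 1716 - 792 = 924

924


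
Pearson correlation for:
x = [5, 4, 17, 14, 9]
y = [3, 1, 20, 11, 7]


n=5, Σx=49, Σy=42, Σxy=576, Σx²=607, Σy²=580
r = (5×576 - 49×42)/√((5×607 - 49²)(5×580 - 42²))
= 822/√(634×1136) = 822/√720224 ≈ 822/848.6601 ≈ 0.9686

r ≈ 0.9686


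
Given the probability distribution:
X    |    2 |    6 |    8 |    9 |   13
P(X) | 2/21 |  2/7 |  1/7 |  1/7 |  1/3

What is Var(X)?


E[X] = 26/3
E[X²] = 614/7
Var(X) = E[X²] - (E[X])² = 614/7 - 676/9 = 794/63

Var(X) = 794/63 ≈ 12.6032


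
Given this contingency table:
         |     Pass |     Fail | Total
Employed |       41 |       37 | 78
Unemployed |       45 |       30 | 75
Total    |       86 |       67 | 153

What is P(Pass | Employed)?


P(Pass | Employed) = 41/(41+37) = 41/78

P(Pass|Employed) = 41/78 ≈ 52.56%


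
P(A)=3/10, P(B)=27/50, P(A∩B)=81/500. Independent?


P(A)×P(B) = 81/500
P(A∩B) = 81/500
Equal ✓ → Independent

Yes, independent


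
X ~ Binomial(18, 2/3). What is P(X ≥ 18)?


P(X ≥ 18) = Σ P(X=i) for i=18..18
P(X=18) = 262144/387420489
Sum = 262144/387420489

P(X ≥ 18) = 262144/387420489 ≈ 0.07%


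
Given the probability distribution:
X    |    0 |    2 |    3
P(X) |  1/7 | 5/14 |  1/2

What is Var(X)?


E[X] = 31/14
E[X²] = 83/14
Var(X) = E[X²] - (E[X])² = 83/14 - 961/196 = 201/196

Var(X) = 201/196 ≈ 1.0255


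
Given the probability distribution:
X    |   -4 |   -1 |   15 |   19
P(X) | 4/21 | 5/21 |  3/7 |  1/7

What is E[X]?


E[X] = Σ x·P(X=x)
= (-4)×(4/21) + (-1)×(5/21) + (15)×(3/7) + (19)×(1/7)
= 57/7

E[X] = 57/7


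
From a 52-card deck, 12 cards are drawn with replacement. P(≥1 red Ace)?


P(not a red Ace) = 50/52 = 25/26
P(none in 12 draws) = (25/26)^12 = 59604644775390625/95428956661682176
P(≥1 red Ace) = 1 - 59604644775390625/95428956661682176 = 35824311886291551/95428956661682176

P = 35824311886291551/95428956661682176 ≈ 37.54%


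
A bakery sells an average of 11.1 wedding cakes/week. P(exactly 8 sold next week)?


Poisson(λ=11.1): P(X=8) = e^(-λ)×λ^k/k!
= e^(-11.1) × 11.1^8 / 8!
≈ 1.511232382e-05 × 230453776.972 / 40320 ≈ 0.086376

P(X=8) ≈ 0.086376 ≈ 8.64%


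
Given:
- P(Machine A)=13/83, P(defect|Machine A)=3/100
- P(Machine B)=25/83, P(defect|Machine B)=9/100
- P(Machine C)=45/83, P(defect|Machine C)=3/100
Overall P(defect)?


P(B) = Σ P(B|Aᵢ)×P(Aᵢ)
  3/100×13/83 = 39/8300
  9/100×25/83 = 9/332
  3/100×45/83 = 27/1660
Sum = 399/8300

P(defect) = 399/8300 ≈ 4.81%


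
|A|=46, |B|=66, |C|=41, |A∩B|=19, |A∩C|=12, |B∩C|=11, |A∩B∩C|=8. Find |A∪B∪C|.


|A∪B∪C| = 46+66+41-19-12-11+8 = 119

|A∪B∪C| = 119


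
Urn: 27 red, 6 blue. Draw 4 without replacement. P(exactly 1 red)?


Hypergeometric: C(27,1)×C(6,3)/C(33,4)
= 27×20/40920 = 9/682

P(X=1) = 9/682 ≈ 1.32%


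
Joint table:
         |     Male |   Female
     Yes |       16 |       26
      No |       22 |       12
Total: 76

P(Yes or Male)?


P(Yes∨Male) = P(Yes) + P(Male) - P(Yes∧Male)
= (42 + 38 - 16)/76 = 64/76 = 16/19

P = 16/19 ≈ 84.21%


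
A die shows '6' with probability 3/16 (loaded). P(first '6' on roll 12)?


Geometric: P(X=12) = (1-p)^(k-1)×p = (13/16)^11×3/16 = 5376481182111/281474976710656

P(X=12) = 5376481182111/281474976710656 ≈ 1.91%


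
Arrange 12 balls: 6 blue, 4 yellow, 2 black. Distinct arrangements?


12!/(6!×4!×2!) = 13860

13860


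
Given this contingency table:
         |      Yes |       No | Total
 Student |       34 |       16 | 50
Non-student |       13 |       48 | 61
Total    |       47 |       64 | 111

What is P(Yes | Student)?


P(Yes | Student) = 34/(34+16) = 34/50 = 17/25

P(Yes|Student) = 17/25 ≈ 68.00%


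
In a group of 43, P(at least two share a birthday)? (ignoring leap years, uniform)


P(all different) = Π(365-i)/365 for i=0..42
= 0.076077
P(match) = 1 - 0.076077 = 0.923923

P ≈ 0.9239 ≈ 92.39%


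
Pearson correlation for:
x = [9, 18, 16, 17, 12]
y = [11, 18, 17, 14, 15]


n=5, Σx=72, Σy=75, Σxy=1113, Σx²=1094, Σy²=1155
r = (5×1113 - 72×75)/√((5×1094 - 72²)(5×1155 - 75²))
= 165/√(286×150) = 165/√42900 ≈ 165/207.1232 ≈ 0.7966

r ≈ 0.7966


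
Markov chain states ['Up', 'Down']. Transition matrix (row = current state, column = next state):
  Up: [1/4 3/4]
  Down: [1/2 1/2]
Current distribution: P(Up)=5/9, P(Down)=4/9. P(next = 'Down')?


P(next=Down) = Σᵢ P(now=i)×P(i→Down)
= 5/9×3/4 + 4/9×1/2
= 5/12 + 2/9 = 23/36

P = 23/36 ≈ 0.6389


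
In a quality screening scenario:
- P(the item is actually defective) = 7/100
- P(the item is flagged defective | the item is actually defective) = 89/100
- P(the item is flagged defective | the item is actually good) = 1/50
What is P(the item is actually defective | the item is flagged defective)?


Using Bayes' theorem:
P(A|B) = P(B|A)·P(A) / P(B)

P(the item is flagged defective) = 89/100 × 7/100 + 1/50 × 93/100
= 623/10000 + 93/5000 = 809/10000

P(the item is actually defective|the item is flagged defective) = (623/10000) / (809/10000) = 623/809

P(the item is actually defective|the item is flagged defective) = 623/809 ≈ 77.01%


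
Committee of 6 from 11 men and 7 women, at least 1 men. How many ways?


Count by #men:
  1M,5W: C(11,1)×C(7,5)=231
  2M,4W: C(11,2)×C(7,4)=1925
  3M,3W: C(11,3)×C(7,3)=5775
  4M,2W: C(11,4)×C(7,2)=6930
  5M,1W: C(11,5)×C(7,1)=3234
  6M,0W: C(11,6)×C(7,0)=462
Total = 18557

18557


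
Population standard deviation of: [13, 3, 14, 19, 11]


Mean = 60/5 = 12
  (13-12)²=1
  (3-12)²=81
  (14-12)²=4
  (19-12)²=49
  (11-12)²=1
Σ(x-μ)² = 136
σ² = 136/5

σ = √(136/5) ≈ 5.2154


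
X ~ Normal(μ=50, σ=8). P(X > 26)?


z = (26-50)/8 = -3.0
P(X > 26) = 1 - P(Z ≤ -3.0) = 1 - 0.0013 = 0.9987

P(X > 26) ≈ 0.9987


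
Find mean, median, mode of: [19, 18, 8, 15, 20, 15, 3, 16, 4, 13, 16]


Sorted: [3, 4, 8, 13, 15, 15, 16, 16, 18, 19, 20]
Mean = 147/11
Median = 15
Freq: {19: 1, 18: 1, 8: 1, 15: 2, 20: 1, 3: 1, 16: 2, 4: 1, 13: 1}
Mode: [15, 16]

Mean=147/11, Median=15, Mode=[15, 16]


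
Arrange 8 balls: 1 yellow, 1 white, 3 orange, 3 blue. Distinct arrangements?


8!/(1!×1!×3!×3!) = 1120

1120


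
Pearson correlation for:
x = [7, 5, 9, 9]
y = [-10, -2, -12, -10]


n=4, Σx=30, Σy=-34, Σxy=-278, Σx²=236, Σy²=348
r = (4×(-278) - 30×(-34))/√((4×236 - 30²)(4×348 - (-34)²))
= -92/√(44×236) = -92/√10384 ≈ -92/101.9019 ≈ -0.9028

r ≈ -0.9028


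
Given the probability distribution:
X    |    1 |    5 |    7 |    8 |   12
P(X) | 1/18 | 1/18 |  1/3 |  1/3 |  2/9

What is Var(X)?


E[X] = 8
E[X²] = 640/9
Var(X) = E[X²] - (E[X])² = 640/9 - 64 = 64/9

Var(X) = 64/9 ≈ 7.1111


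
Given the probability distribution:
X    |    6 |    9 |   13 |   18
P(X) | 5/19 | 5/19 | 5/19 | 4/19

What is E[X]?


E[X] = Σ x·P(X=x)
= (6)×(5/19) + (9)×(5/19) + (13)×(5/19) + (18)×(4/19)
= 212/19

E[X] = 212/19


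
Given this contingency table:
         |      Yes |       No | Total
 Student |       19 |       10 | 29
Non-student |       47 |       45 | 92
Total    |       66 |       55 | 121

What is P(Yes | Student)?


P(Yes | Student) = 19/(19+10) = 19/29

P(Yes|Student) = 19/29 ≈ 65.52%


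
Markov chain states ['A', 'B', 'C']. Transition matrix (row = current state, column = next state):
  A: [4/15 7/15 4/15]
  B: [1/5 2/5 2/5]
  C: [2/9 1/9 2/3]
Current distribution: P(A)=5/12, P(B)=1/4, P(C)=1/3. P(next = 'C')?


P(next=C) = Σᵢ P(now=i)×P(i→C)
= 5/12×4/15 + 1/4×2/5 + 1/3×2/3
= 1/9 + 1/10 + 2/9 = 13/30

P = 13/30 ≈ 0.4333


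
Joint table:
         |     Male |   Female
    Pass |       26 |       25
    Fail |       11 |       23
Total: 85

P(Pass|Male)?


P(Pass|Male) = 26/(26+11) = 26/37

P = 26/37 ≈ 70.27%


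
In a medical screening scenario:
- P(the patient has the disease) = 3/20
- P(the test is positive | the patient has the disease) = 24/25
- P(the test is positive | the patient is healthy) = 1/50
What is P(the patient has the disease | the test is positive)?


Using Bayes' theorem:
P(A|B) = P(B|A)·P(A) / P(B)

P(the test is positive) = 24/25 × 3/20 + 1/50 × 17/20
= 18/125 + 17/1000 = 161/1000

P(the patient has the disease|the test is positive) = (18/125) / (161/1000) = 144/161

P(the patient has the disease|the test is positive) = 144/161 ≈ 89.44%


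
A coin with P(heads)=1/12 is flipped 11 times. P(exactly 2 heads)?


Binomial: P(X=2) = C(11,2)×p^2×(1-p)^9
= 55 × 1/144 × 2357947691/5159780352 = 129687123005/743008370688

P(X=2) = 129687123005/743008370688 ≈ 17.45%


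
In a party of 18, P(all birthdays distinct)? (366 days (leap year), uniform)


P(all different) = Π(366-i)/366 for i=0..17
= (366/366)×(365/366)×...×(349/366)
= 0.653862

P ≈ 0.6539 ≈ 65.39%


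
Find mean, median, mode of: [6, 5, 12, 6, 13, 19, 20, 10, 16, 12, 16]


Sorted: [5, 6, 6, 10, 12, 12, 13, 16, 16, 19, 20]
Mean = 135/11
Median = 12
Freq: {6: 2, 5: 1, 12: 2, 13: 1, 19: 1, 20: 1, 10: 1, 16: 2}
Mode: [6, 12, 16]

Mean=135/11, Median=12, Mode=[6, 12, 16]


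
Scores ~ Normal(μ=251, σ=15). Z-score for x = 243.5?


z = (x - μ)/σ = (243.5 - 251)/15 = -0.5

z = -0.5


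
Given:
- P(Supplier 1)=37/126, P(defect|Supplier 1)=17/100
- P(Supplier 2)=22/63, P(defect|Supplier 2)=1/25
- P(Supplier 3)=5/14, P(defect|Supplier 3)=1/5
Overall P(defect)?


P(B) = Σ P(B|Aᵢ)×P(Aᵢ)
  17/100×37/126 = 629/12600
  1/25×22/63 = 22/1575
  1/5×5/14 = 1/14
Sum = 341/2520

P(defect) = 341/2520 ≈ 13.53%


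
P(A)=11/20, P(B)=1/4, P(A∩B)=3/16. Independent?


P(A)×P(B) = 11/80
P(A∩B) = 3/16
Not equal → NOT independent

No, not independent


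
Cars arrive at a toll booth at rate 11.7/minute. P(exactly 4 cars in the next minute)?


Poisson(λ=11.7): P(X=4) = e^(-λ)×λ^k/k!
= e^(-11.7) × 11.7^4 / 4!
≈ 8.293819161e-06 × 18738.8721 / 24 ≈ 0.006476

P(X=4) ≈ 0.006476 ≈ 0.65%


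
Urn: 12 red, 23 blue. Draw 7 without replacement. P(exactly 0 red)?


Hypergeometric: C(12,0)×C(23,7)/C(35,7)
= 1×245157/6724520 = 1311/35960

P(X=0) = 1311/35960 ≈ 3.65%


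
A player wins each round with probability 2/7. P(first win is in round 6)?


Geometric: P(X=6) = (1-p)^(k-1)×p = (5/7)^5×2/7 = 6250/117649

P(X=6) = 6250/117649 ≈ 5.31%


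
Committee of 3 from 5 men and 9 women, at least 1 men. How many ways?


Count by #men:
  1M,2W: C(5,1)×C(9,2)=180
  2M,1W: C(5,2)×C(9,1)=90
  3M,0W: C(5,3)×C(9,0)=10
Total = 280

280


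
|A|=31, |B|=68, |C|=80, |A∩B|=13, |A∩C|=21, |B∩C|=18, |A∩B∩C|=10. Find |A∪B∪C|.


|A∪B∪C| = 31+68+80-13-21-18+10 = 137

|A∪B∪C| = 137


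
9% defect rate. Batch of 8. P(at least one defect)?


P(all good) = (91/100)^8 = 4702525276151521/10000000000000000
P(≥1 defect) = 5297474723848479/10000000000000000

P = 5297474723848479/10000000000000000 ≈ 52.97%


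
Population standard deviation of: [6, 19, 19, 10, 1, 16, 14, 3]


Mean = 88/8 = 11
  (6-11)²=25
  (19-11)²=64
  (19-11)²=64
  (10-11)²=1
  (1-11)²=100
  (16-11)²=25
  (14-11)²=9
  (3-11)²=64
Σ(x-μ)² = 352
σ² = 352/8 = 44

σ = √(44) ≈ 6.6332


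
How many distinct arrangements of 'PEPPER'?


Letters: 6, freq: {'P': 3, 'E': 2, 'R': 1}
6!/(3!×2!×1!) = 720/12 = 60

60


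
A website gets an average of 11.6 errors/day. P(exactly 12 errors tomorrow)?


Poisson(λ=11.6): P(X=12) = e^(-λ)×λ^k/k!
= e^(-11.6) × 11.6^12 / 12!
≈ 9.166087736e-06 × 5.93602704183e+12 / 479001600 ≈ 0.113591

P(X=12) ≈ 0.113591 ≈ 11.36%


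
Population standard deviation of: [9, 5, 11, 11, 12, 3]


Mean = 51/6 = 17/2
  (9-17/2)²=1/4
  (5-17/2)²=49/4
  (11-17/2)²=25/4
  (11-17/2)²=25/4
  (12-17/2)²=49/4
  (3-17/2)²=121/4
Σ(x-μ)² = 135/2
σ² = (135/2)/6 = 45/4

σ = √(45/4) ≈ 3.3541


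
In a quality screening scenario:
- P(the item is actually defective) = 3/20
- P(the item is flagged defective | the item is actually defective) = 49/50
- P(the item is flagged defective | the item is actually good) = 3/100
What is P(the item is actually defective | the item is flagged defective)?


Using Bayes' theorem:
P(A|B) = P(B|A)·P(A) / P(B)

P(the item is flagged defective) = 49/50 × 3/20 + 3/100 × 17/20
= 147/1000 + 51/2000 = 69/400

P(the item is actually defective|the item is flagged defective) = (147/1000) / (69/400) = 98/115

P(the item is actually defective|the item is flagged defective) = 98/115 ≈ 85.22%


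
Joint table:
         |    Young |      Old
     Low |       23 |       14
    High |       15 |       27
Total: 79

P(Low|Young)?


P(Low|Young) = 23/(23+15) = 23/38

P = 23/38 ≈ 60.53%


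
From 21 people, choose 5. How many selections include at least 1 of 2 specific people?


Complement: C(21,5) - C(19,5) = 20349 - 11628 = 8721

8721


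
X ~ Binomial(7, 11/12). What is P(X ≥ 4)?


P(X ≥ 4) = Σ P(X=i) for i=4..7
P(X=4) = 512435/35831808
P(X=5) = 1127357/11943936
P(X=6) = 12400927/35831808
P(X=7) = 19487171/35831808
Sum = 8945651/8957952

P(X ≥ 4) = 8945651/8957952 ≈ 99.86%


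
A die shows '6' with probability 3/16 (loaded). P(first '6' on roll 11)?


Geometric: P(X=11) = (1-p)^(k-1)×p = (13/16)^10×3/16 = 413575475547/17592186044416

P(X=11) = 413575475547/17592186044416 ≈ 2.35%


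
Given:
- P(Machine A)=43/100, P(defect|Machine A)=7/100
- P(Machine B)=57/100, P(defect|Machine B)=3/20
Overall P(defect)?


P(B) = Σ P(B|Aᵢ)×P(Aᵢ)
  7/100×43/100 = 301/10000
  3/20×57/100 = 171/2000
Sum = 289/2500

P(defect) = 289/2500 ≈ 11.56%


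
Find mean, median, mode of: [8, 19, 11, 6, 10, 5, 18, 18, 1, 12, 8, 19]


Sorted: [1, 5, 6, 8, 8, 10, 11, 12, 18, 18, 19, 19]
Mean = 135/12 = 45/4
Median = 21/2
Freq: {8: 2, 19: 2, 11: 1, 6: 1, 10: 1, 5: 1, 18: 2, 1: 1, 12: 1}
Mode: [8, 18, 19]

Mean=45/4, Median=21/2, Mode=[8, 18, 19]


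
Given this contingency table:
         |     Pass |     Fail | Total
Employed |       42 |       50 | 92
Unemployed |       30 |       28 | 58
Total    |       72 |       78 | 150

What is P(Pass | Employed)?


P(Pass | Employed) = 42/(42+50) = 42/92 = 21/46

P(Pass|Employed) = 21/46 ≈ 45.65%


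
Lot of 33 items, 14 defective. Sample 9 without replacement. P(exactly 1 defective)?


Hypergeometric: C(14,1)×C(19,8)/C(33,9)
= 14×75582/38567100 = 6783/247225

P(X=1) = 6783/247225 ≈ 2.74%


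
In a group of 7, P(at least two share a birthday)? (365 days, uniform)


P(all different) = Π(365-i)/365 for i=0..6
= 0.943764
P(match) = 1 - 0.943764 = 0.056236

P ≈ 0.0562 ≈ 5.62%


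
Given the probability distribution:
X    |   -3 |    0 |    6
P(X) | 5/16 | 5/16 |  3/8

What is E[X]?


E[X] = Σ x·P(X=x)
= (-3)×(5/16) + (0)×(5/16) + (6)×(3/8)
= 21/16

E[X] = 21/16


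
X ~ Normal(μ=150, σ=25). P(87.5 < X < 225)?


z₁=(87.5-150)/25=-2.5, z₂=(225-150)/25=3.0
P = Φ(3.0) - Φ(-2.5) = 0.998650 - 0.006210 = 0.992440 ≈ 0.9924

P(87.5 < X < 225) ≈ 0.9924


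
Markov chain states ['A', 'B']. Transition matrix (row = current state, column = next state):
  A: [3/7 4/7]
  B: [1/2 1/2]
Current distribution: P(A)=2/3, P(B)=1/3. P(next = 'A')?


P(next=A) = Σᵢ P(now=i)×P(i→A)
= 2/3×3/7 + 1/3×1/2
= 2/7 + 1/6 = 19/42

P = 19/42 ≈ 0.4524


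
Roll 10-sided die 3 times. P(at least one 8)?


P(no 8)^3 = (9/10)^3 = 729/1000
P(≥1) = 1 - 729/1000 = 271/1000

P = 271/1000 ≈ 27.10%


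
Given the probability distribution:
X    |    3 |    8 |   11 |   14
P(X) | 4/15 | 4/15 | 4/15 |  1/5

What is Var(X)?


E[X] = 26/3
E[X²] = 1364/15
Var(X) = E[X²] - (E[X])² = 1364/15 - 676/9 = 712/45

Var(X) = 712/45 ≈ 15.8222


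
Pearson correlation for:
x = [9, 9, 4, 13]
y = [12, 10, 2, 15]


n=4, Σx=35, Σy=39, Σxy=401, Σx²=347, Σy²=473
r = (4×401 - 35×39)/√((4×347 - 35²)(4×473 - 39²))
= 239/√(163×371) = 239/√60473 ≈ 239/245.9126 ≈ 0.9719

r ≈ 0.9719


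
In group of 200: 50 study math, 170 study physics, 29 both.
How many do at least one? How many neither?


|A∪B| = 50+170-29 = 191
Neither = 200-191 = 9

At least one: 191; Neither: 9


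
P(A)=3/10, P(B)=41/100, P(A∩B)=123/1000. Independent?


P(A)×P(B) = 123/1000
P(A∩B) = 123/1000
Equal ✓ → Independent

Yes, independent


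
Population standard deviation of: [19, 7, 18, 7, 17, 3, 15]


Mean = 86/7
  (19-86/7)²=2209/49
  (7-86/7)²=1369/49
  (18-86/7)²=1600/49
  (7-86/7)²=1369/49
  (17-86/7)²=1089/49
  (3-86/7)²=4225/49
  (15-86/7)²=361/49
Σ(x-μ)² = 1746/7
σ² = (1746/7)/7 = 1746/49

σ = √(1746/49) ≈ 5.9693


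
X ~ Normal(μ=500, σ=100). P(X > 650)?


z = (650-500)/100 = 1.5
P(X > 650) = 1 - P(Z ≤ 1.5) = 1 - 0.9332 = 0.0668

P(X > 650) ≈ 0.0668


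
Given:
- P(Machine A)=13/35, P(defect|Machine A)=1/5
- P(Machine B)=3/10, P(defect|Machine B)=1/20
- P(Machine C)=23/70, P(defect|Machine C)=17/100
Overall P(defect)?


P(B) = Σ P(B|Aᵢ)×P(Aᵢ)
  1/5×13/35 = 13/175
  1/20×3/10 = 3/200
  17/100×23/70 = 391/7000
Sum = 127/875

P(defect) = 127/875 ≈ 14.51%


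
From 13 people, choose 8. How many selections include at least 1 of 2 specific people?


Complement: C(13,8) - C(11,8) = 1287 - 165 = 1122

1122


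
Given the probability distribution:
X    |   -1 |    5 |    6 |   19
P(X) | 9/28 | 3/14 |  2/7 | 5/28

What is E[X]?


E[X] = Σ x·P(X=x)
= (-1)×(9/28) + (5)×(3/14) + (6)×(2/7) + (19)×(5/28)
= 41/7

E[X] = 41/7


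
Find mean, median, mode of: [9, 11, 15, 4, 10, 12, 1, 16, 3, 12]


Sorted: [1, 3, 4, 9, 10, 11, 12, 12, 15, 16]
Mean = 93/10
Median = 21/2
Freq: {9: 1, 11: 1, 15: 1, 4: 1, 10: 1, 12: 2, 1: 1, 16: 1, 3: 1}
Mode: [12]

Mean=93/10, Median=21/2, Mode=12


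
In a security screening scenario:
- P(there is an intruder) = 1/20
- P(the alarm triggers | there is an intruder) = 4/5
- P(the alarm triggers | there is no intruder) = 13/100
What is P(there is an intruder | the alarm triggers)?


Using Bayes' theorem:
P(A|B) = P(B|A)·P(A) / P(B)

P(the alarm triggers) = 4/5 × 1/20 + 13/100 × 19/20
= 1/25 + 247/2000 = 327/2000

P(there is an intruder|the alarm triggers) = (1/25) / (327/2000) = 80/327

P(there is an intruder|the alarm triggers) = 80/327 ≈ 24.46%


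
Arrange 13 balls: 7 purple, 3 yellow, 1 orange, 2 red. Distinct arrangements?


13!/(7!×3!×1!×2!) = 102960

102960


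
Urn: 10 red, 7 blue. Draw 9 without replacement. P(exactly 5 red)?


Hypergeometric: C(10,5)×C(7,4)/C(17,9)
= 252×35/24310 = 882/2431

P(X=5) = 882/2431 ≈ 36.28%


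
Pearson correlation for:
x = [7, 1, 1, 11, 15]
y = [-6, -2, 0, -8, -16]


n=5, Σx=35, Σy=-32, Σxy=-372, Σx²=397, Σy²=360
r = (5×(-372) - 35×(-32))/√((5×397 - 35²)(5×360 - (-32)²))
= -740/√(760×776) = -740/√589760 ≈ -740/767.9583 ≈ -0.9636

r ≈ -0.9636


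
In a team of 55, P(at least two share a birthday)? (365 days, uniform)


P(all different) = Π(365-i)/365 for i=0..54
= 0.013738
P(match) = 1 - 0.013738 = 0.986262

P ≈ 0.9863 ≈ 98.63%


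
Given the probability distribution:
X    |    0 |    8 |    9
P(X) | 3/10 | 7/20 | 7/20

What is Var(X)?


E[X] = 119/20
E[X²] = 203/4
Var(X) = E[X²] - (E[X])² = 203/4 - 14161/400 = 6139/400

Var(X) = 6139/400 ≈ 15.3475


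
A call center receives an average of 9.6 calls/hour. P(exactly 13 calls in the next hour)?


Poisson(λ=9.6): P(X=13) = e^(-λ)×λ^k/k!
= e^(-9.6) × 9.6^13 / 13!
≈ 6.772873649e-05 × 5.88201367037e+12 / 6227020800 ≈ 0.063976

P(X=13) ≈ 0.063976 ≈ 6.40%


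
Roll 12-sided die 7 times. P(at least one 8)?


P(no 8)^7 = (11/12)^7 = 19487171/35831808
P(≥1) = 1 - 19487171/35831808 = 16344637/35831808

P = 16344637/35831808 ≈ 45.61%
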